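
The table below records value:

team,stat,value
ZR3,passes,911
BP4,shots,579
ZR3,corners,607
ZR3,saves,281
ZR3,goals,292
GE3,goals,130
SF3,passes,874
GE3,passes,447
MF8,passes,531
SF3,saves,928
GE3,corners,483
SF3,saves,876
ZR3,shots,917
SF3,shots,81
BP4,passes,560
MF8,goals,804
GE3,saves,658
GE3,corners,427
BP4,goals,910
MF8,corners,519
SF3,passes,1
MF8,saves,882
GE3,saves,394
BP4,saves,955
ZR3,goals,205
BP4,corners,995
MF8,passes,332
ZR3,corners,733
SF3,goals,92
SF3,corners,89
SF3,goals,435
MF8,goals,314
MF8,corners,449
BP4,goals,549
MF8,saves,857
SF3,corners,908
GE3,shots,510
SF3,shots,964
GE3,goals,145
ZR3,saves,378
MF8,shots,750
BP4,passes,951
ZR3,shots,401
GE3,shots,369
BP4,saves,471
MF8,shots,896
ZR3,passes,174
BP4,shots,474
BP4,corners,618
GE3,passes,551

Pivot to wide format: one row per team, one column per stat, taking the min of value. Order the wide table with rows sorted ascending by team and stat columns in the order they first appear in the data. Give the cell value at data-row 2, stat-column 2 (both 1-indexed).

With rows sorted ascending by team, row 2 is team=GE3. stat columns in first-appearance order: passes, shots, corners, saves, goals; column 2 is shots.
Long rows with team=GE3, stat=shots: min(510, 369) = 369.

369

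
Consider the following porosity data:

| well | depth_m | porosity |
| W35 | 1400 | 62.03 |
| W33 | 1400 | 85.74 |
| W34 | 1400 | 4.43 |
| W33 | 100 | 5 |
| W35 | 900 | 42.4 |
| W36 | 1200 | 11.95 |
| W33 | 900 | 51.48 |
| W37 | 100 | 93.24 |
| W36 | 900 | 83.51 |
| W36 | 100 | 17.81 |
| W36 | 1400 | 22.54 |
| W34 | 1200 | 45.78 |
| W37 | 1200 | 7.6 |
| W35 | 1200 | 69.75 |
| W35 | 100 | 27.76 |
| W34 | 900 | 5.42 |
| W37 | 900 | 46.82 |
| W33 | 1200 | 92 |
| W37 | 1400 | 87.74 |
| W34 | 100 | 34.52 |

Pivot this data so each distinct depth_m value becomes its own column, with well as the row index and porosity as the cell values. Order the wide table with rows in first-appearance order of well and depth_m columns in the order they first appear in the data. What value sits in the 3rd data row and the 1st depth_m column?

4.43

With rows in first-appearance order of well, row 3 is well=W34. depth_m columns in first-appearance order: 1400, 100, 900, 1200; column 1 is 1400.
Long rows with well=W34, depth_m=1400: porosity = 4.43.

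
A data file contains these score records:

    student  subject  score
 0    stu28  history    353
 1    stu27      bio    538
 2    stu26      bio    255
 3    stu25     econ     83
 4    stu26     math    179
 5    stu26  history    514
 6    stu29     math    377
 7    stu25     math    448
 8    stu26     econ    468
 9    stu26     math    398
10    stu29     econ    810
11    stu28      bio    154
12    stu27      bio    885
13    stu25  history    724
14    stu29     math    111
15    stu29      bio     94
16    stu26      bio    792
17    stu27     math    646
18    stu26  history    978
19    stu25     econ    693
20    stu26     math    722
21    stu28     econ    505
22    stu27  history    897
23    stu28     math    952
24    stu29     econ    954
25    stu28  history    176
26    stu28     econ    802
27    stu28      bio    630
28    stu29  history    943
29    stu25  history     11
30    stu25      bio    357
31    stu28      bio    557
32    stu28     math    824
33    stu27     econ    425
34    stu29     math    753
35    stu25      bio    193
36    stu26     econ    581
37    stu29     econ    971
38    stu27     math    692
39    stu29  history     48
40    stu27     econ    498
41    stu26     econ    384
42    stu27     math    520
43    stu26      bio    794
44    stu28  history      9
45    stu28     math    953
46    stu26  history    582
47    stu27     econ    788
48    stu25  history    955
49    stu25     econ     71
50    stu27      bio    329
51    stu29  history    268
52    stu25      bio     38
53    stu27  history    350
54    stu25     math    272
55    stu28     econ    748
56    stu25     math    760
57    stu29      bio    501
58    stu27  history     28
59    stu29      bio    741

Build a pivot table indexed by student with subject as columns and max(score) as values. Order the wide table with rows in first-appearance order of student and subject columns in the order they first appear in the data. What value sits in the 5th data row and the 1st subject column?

With rows in first-appearance order of student, row 5 is student=stu29. subject columns in first-appearance order: history, bio, econ, math; column 1 is history.
Long rows with student=stu29, subject=history: max(943, 48, 268) = 943.

943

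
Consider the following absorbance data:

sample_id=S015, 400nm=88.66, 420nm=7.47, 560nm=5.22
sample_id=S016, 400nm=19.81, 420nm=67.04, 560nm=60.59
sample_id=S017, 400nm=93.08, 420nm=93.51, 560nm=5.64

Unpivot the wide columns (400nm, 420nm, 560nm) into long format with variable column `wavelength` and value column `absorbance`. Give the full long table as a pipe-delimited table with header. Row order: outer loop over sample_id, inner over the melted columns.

| sample_id | wavelength | absorbance |
| S015 | 400nm | 88.66 |
| S015 | 420nm | 7.47 |
| S015 | 560nm | 5.22 |
| S016 | 400nm | 19.81 |
| S016 | 420nm | 67.04 |
| S016 | 560nm | 60.59 |
| S017 | 400nm | 93.08 |
| S017 | 420nm | 93.51 |
| S017 | 560nm | 5.64 |

Each (sample_id, column) pair becomes one row: 3 × 3 = 9 rows.
For example, (S015, 400nm) → absorbance=88.66.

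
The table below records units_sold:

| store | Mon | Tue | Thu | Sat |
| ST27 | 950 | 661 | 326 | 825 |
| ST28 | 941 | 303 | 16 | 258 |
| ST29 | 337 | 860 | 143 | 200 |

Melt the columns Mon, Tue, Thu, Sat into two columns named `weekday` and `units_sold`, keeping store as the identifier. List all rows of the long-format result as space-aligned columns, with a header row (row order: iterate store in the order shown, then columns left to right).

Each (store, column) pair becomes one row: 3 × 4 = 12 rows.
For example, (ST27, Mon) → units_sold=950.

store  weekday  units_sold
ST27   Mon      950       
ST27   Tue      661       
ST27   Thu      326       
ST27   Sat      825       
ST28   Mon      941       
ST28   Tue      303       
ST28   Thu      16        
ST28   Sat      258       
ST29   Mon      337       
ST29   Tue      860       
ST29   Thu      143       
ST29   Sat      200       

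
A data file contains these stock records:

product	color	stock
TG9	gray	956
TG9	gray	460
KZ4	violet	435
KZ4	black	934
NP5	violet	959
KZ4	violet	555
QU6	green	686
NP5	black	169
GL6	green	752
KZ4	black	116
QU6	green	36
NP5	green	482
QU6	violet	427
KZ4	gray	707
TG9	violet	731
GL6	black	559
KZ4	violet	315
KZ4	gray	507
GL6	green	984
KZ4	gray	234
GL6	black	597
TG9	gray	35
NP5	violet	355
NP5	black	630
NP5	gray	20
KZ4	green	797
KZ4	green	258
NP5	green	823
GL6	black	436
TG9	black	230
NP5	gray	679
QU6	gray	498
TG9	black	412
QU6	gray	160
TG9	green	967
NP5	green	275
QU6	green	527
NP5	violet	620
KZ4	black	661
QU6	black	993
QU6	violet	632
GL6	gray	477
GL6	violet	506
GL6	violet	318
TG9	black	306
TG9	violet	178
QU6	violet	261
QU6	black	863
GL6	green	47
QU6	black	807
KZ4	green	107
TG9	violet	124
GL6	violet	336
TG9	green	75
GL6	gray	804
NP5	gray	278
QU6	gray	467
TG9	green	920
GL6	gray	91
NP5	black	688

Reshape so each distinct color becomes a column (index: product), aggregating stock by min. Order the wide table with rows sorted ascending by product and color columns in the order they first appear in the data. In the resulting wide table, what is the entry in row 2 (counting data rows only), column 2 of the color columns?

With rows sorted ascending by product, row 2 is product=KZ4. color columns in first-appearance order: gray, violet, black, green; column 2 is violet.
Long rows with product=KZ4, color=violet: min(435, 555, 315) = 315.

315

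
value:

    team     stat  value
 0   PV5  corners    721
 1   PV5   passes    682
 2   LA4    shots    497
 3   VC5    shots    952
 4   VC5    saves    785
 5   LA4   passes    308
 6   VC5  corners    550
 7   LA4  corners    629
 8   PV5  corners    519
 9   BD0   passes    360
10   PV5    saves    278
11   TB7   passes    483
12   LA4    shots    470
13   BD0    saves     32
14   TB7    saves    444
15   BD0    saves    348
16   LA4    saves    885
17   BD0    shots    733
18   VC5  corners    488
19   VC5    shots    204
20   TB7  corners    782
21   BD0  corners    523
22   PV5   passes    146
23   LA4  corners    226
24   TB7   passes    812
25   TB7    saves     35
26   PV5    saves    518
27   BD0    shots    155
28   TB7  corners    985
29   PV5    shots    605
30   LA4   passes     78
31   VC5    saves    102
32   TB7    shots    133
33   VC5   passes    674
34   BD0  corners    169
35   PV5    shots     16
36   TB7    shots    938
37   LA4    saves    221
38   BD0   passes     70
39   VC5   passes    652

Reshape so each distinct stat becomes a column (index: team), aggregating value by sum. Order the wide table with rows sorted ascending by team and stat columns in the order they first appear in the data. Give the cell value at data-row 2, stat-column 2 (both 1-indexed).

With rows sorted ascending by team, row 2 is team=LA4. stat columns in first-appearance order: corners, passes, shots, saves; column 2 is passes.
Long rows with team=LA4, stat=passes: 308 + 78 = 386.

386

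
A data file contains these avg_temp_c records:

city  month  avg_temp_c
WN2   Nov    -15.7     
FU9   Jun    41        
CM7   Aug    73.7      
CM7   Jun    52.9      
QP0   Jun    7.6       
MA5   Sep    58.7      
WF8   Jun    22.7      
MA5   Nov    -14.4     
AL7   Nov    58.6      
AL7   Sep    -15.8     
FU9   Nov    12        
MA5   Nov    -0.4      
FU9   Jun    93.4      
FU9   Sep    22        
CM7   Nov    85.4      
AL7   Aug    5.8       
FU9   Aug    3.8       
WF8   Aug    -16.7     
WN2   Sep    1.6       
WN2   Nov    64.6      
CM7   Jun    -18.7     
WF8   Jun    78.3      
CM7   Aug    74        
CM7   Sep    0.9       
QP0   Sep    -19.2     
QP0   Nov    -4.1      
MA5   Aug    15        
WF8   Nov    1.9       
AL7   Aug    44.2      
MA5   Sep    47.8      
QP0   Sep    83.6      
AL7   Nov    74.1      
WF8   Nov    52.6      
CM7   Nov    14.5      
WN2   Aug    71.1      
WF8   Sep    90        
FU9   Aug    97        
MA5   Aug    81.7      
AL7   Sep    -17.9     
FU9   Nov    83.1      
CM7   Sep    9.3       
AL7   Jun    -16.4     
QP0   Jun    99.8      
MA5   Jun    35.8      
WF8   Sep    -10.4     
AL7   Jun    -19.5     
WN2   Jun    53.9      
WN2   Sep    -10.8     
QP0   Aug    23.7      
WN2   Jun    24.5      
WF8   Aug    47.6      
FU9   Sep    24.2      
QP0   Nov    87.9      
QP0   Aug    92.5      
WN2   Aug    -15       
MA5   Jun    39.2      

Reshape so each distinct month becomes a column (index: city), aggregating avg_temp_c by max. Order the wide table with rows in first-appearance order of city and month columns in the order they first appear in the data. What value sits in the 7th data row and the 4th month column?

-15.8

With rows in first-appearance order of city, row 7 is city=AL7. month columns in first-appearance order: Nov, Jun, Aug, Sep; column 4 is Sep.
Long rows with city=AL7, month=Sep: max(-15.8, -17.9) = -15.8.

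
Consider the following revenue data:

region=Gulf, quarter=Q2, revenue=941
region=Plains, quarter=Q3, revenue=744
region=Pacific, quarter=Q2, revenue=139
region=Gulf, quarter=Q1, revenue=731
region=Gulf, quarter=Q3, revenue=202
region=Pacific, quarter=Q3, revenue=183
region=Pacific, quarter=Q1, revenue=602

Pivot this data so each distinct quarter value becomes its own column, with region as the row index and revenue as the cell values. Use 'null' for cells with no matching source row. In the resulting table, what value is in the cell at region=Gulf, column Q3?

202

The long row with region=Gulf, quarter=Q3 has revenue=202.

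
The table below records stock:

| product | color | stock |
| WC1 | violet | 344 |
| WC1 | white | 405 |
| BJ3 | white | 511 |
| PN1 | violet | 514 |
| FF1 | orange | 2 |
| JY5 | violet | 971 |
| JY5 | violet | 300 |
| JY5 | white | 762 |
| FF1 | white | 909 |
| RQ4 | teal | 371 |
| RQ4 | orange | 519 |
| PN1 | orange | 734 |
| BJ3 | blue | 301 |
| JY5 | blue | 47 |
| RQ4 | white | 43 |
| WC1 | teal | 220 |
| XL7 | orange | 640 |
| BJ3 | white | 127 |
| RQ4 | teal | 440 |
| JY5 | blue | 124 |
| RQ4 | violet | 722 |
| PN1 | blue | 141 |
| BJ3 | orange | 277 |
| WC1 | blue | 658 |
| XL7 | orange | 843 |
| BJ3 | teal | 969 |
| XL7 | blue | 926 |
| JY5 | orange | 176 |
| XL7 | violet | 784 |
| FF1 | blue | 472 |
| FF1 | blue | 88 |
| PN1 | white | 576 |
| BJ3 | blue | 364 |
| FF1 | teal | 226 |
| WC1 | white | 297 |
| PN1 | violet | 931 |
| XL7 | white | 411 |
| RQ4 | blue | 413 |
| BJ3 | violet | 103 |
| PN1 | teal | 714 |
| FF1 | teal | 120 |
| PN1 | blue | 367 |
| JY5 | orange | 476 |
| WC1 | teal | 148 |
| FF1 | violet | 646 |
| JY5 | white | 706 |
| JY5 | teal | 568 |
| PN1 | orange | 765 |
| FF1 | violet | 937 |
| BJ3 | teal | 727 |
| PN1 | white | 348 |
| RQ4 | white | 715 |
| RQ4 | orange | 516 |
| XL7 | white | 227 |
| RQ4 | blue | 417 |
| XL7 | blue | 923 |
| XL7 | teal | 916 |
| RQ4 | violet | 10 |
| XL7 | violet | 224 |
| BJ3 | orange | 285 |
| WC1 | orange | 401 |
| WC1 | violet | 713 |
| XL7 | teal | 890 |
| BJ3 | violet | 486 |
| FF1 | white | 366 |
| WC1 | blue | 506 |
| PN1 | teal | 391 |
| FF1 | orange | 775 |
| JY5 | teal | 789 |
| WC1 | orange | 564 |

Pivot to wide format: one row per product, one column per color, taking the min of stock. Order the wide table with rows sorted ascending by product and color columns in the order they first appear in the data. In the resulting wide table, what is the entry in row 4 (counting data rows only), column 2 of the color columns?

With rows sorted ascending by product, row 4 is product=PN1. color columns in first-appearance order: violet, white, orange, teal, blue; column 2 is white.
Long rows with product=PN1, color=white: min(576, 348) = 348.

348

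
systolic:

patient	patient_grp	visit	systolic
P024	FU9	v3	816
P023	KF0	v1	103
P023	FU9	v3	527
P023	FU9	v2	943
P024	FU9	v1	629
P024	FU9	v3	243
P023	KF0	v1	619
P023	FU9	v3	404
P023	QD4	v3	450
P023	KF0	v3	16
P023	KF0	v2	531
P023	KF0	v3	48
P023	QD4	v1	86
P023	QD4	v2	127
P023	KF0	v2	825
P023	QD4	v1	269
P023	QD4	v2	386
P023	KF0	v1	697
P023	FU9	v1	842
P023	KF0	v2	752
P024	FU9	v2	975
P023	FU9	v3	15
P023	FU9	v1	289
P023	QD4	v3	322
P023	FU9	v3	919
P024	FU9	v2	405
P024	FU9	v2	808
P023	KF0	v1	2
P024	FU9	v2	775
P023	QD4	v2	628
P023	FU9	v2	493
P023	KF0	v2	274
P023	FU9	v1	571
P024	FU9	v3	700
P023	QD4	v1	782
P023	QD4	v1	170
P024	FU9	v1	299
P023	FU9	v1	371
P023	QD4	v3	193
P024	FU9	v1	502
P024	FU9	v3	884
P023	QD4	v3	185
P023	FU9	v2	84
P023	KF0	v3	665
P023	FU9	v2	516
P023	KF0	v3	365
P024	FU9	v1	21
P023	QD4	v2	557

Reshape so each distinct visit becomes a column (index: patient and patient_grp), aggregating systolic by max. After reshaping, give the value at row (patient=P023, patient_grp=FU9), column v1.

Rows with patient=P023, patient_grp=FU9 and visit=v1: systolic values are 842, 289, 571, 371.
max(842, 289, 571, 371) = 842.

842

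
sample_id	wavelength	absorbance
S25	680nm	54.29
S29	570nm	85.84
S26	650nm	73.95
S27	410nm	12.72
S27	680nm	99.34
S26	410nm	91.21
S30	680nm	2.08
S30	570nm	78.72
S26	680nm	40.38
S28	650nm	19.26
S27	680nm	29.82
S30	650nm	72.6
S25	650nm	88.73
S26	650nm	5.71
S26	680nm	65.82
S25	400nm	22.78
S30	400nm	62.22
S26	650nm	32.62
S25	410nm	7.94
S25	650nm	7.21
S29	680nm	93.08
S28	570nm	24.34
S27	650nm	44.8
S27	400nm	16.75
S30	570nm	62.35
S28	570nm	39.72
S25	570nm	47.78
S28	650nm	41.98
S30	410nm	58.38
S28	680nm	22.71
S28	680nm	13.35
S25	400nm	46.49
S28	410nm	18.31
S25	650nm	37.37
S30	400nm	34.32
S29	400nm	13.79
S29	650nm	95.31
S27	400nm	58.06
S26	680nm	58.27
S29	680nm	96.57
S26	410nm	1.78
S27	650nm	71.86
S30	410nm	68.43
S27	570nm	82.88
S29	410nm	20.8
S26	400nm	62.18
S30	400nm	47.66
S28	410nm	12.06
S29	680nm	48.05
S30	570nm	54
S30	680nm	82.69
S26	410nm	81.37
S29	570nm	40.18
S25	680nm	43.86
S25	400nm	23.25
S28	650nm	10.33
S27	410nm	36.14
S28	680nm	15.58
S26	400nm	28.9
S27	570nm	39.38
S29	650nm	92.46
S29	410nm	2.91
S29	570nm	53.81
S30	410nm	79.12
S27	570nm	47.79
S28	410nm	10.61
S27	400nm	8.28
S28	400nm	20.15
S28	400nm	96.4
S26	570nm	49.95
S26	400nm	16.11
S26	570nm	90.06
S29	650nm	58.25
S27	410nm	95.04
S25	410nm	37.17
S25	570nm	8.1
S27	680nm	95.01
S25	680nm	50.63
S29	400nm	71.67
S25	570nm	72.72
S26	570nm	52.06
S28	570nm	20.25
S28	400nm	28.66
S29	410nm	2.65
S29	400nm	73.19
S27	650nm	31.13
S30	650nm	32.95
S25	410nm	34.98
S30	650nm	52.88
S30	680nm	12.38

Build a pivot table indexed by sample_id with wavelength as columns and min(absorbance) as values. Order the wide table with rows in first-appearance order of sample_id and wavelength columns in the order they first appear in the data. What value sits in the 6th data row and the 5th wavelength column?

With rows in first-appearance order of sample_id, row 6 is sample_id=S28. wavelength columns in first-appearance order: 680nm, 570nm, 650nm, 410nm, 400nm; column 5 is 400nm.
Long rows with sample_id=S28, wavelength=400nm: min(20.15, 96.4, 28.66) = 20.15.

20.15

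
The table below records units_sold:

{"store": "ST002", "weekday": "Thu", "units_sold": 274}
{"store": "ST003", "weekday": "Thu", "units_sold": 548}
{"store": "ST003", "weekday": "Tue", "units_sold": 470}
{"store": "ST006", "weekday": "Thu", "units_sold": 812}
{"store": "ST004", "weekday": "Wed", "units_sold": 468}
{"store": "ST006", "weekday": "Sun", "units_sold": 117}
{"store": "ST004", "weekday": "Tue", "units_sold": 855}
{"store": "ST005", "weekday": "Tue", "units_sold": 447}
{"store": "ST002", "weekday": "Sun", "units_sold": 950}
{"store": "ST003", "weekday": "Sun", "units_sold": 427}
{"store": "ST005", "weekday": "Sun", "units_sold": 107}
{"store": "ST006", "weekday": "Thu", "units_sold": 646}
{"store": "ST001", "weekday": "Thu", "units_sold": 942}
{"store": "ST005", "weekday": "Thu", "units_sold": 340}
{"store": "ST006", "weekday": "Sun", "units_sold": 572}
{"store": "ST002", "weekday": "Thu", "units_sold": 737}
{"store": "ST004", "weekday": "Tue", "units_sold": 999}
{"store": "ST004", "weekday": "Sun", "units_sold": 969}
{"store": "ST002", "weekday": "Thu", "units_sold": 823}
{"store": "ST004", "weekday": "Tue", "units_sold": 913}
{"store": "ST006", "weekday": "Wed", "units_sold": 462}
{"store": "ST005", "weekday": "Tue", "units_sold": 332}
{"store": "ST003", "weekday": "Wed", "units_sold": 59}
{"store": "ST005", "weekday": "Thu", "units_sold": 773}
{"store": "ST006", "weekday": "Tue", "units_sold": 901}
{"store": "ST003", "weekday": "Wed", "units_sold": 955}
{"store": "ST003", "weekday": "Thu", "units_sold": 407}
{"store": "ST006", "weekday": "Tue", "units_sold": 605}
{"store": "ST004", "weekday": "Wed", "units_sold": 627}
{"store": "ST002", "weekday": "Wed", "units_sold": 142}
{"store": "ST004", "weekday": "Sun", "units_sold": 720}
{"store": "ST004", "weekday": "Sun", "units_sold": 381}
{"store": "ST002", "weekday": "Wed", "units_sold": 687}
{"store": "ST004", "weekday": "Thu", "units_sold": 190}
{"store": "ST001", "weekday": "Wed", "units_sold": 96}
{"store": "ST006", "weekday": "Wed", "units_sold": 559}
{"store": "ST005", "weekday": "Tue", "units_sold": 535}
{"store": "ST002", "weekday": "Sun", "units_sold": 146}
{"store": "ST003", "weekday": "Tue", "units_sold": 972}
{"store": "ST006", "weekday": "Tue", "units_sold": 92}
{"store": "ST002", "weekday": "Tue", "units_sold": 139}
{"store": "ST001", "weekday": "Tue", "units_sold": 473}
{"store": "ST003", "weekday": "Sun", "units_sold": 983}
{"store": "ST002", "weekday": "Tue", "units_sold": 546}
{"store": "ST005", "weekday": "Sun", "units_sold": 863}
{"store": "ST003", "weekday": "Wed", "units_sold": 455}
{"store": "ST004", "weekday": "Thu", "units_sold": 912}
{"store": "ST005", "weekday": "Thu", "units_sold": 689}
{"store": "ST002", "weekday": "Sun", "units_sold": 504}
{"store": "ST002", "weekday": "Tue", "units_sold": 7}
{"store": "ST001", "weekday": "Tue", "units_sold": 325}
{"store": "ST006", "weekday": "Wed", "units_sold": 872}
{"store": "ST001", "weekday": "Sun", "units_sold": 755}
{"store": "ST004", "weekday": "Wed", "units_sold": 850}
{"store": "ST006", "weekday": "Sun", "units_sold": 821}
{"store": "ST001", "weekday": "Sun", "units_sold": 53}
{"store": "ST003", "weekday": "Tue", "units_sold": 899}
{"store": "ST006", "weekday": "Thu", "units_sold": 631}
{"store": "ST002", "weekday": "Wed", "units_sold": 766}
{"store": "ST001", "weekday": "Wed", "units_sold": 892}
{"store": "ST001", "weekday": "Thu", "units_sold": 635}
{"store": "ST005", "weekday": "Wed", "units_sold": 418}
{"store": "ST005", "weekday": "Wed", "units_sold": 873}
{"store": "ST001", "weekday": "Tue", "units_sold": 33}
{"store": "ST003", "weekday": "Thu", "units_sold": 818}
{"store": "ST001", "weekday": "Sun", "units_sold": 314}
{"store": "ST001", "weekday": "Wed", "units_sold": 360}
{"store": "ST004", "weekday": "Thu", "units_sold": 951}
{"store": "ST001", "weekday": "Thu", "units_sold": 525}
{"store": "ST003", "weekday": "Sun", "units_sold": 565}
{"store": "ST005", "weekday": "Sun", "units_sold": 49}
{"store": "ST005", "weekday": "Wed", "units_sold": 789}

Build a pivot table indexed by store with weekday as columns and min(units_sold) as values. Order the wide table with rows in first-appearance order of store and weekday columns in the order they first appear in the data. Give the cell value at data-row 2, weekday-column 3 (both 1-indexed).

59

With rows in first-appearance order of store, row 2 is store=ST003. weekday columns in first-appearance order: Thu, Tue, Wed, Sun; column 3 is Wed.
Long rows with store=ST003, weekday=Wed: min(59, 955, 455) = 59.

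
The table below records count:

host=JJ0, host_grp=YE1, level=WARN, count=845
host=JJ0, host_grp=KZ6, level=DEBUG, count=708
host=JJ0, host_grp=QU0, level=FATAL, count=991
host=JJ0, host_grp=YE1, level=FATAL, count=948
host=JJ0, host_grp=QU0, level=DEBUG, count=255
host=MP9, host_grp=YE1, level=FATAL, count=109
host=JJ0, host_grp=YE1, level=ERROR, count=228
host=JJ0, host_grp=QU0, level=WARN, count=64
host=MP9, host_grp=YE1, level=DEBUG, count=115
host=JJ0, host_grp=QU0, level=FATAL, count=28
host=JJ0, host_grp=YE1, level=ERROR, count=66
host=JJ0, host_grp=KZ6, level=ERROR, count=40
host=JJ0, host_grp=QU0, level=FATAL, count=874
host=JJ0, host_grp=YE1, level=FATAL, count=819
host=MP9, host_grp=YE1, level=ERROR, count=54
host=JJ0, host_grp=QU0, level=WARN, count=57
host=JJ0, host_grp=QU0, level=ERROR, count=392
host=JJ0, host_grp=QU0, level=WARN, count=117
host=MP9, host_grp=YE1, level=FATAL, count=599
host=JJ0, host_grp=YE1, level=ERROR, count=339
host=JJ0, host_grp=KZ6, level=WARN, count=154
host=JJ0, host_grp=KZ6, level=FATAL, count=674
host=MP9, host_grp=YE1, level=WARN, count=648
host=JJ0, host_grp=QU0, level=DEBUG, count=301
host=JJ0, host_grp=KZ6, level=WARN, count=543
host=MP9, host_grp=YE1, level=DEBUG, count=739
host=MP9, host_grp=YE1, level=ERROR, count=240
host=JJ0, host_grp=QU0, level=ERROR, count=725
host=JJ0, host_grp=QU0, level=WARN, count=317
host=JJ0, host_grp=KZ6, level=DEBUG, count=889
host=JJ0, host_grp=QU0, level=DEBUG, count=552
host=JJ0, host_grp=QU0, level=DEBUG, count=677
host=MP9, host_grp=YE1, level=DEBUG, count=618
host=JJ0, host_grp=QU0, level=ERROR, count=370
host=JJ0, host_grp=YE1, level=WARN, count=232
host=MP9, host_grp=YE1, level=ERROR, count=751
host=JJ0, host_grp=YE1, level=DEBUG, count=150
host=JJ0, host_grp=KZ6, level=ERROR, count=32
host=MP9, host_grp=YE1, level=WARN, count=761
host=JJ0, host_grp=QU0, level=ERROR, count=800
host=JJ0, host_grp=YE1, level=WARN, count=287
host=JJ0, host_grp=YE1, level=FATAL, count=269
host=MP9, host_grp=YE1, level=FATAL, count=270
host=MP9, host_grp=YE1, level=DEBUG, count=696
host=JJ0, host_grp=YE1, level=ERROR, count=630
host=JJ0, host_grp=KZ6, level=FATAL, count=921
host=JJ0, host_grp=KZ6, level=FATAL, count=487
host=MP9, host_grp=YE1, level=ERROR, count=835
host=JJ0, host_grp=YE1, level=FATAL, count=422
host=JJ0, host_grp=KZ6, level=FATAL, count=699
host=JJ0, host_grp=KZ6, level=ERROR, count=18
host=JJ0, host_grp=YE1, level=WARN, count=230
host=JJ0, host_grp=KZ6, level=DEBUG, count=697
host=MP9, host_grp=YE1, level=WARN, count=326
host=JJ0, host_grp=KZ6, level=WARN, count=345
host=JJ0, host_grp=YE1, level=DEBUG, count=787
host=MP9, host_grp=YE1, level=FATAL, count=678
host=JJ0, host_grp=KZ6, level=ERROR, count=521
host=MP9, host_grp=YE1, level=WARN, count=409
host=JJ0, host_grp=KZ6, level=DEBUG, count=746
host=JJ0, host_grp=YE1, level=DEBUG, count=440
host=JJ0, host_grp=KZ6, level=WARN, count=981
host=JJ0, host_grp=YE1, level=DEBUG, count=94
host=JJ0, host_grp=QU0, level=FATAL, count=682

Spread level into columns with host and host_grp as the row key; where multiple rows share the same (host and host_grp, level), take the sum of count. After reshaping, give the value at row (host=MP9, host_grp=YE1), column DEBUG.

2168

Rows with host=MP9, host_grp=YE1 and level=DEBUG: count values are 115, 739, 618, 696.
115 + 739 + 618 + 696 = 2168.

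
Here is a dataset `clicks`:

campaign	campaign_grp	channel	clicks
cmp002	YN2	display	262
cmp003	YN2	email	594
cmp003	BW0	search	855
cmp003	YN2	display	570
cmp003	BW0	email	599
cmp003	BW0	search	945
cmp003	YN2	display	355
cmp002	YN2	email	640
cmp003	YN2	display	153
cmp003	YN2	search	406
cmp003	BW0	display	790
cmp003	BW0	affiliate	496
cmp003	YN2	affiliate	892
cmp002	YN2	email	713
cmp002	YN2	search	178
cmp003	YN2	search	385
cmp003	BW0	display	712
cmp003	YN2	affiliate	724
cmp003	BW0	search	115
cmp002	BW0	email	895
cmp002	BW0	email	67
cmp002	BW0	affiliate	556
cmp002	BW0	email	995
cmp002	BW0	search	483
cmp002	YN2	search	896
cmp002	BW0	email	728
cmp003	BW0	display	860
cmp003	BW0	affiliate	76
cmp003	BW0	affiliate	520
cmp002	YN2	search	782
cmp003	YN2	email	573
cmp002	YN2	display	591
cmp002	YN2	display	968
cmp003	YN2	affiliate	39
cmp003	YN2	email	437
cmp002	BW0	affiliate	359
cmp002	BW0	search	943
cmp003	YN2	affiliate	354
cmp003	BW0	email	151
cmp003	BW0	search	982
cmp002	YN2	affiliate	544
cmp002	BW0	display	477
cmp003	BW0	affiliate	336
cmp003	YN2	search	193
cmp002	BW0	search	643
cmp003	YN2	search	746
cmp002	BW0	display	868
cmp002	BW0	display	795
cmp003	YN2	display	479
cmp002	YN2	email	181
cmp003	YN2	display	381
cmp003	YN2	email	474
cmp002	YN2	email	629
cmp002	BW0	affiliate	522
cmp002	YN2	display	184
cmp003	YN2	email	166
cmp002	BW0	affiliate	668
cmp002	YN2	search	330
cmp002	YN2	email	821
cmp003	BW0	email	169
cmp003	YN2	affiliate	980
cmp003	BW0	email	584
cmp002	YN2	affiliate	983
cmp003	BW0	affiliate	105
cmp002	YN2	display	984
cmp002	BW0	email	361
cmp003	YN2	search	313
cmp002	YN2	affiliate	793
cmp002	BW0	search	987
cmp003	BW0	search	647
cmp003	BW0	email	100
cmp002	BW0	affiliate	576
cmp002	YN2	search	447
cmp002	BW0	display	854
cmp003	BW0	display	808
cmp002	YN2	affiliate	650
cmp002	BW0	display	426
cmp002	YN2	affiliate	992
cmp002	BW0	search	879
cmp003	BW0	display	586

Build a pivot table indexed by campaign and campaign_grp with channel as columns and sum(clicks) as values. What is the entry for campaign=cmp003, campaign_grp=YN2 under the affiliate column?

2989

Rows with campaign=cmp003, campaign_grp=YN2 and channel=affiliate: clicks values are 892, 724, 39, 354, 980.
892 + 724 + 39 + 354 + 980 = 2989.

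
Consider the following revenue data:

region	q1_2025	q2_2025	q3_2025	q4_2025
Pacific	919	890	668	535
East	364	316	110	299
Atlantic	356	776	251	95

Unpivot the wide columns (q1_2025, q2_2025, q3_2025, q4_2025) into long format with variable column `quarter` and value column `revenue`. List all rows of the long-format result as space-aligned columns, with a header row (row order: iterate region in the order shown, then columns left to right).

Each (region, column) pair becomes one row: 3 × 4 = 12 rows.
For example, (Pacific, q1_2025) → revenue=919.

region    quarter  revenue
Pacific   q1_2025  919    
Pacific   q2_2025  890    
Pacific   q3_2025  668    
Pacific   q4_2025  535    
East      q1_2025  364    
East      q2_2025  316    
East      q3_2025  110    
East      q4_2025  299    
Atlantic  q1_2025  356    
Atlantic  q2_2025  776    
Atlantic  q3_2025  251    
Atlantic  q4_2025  95     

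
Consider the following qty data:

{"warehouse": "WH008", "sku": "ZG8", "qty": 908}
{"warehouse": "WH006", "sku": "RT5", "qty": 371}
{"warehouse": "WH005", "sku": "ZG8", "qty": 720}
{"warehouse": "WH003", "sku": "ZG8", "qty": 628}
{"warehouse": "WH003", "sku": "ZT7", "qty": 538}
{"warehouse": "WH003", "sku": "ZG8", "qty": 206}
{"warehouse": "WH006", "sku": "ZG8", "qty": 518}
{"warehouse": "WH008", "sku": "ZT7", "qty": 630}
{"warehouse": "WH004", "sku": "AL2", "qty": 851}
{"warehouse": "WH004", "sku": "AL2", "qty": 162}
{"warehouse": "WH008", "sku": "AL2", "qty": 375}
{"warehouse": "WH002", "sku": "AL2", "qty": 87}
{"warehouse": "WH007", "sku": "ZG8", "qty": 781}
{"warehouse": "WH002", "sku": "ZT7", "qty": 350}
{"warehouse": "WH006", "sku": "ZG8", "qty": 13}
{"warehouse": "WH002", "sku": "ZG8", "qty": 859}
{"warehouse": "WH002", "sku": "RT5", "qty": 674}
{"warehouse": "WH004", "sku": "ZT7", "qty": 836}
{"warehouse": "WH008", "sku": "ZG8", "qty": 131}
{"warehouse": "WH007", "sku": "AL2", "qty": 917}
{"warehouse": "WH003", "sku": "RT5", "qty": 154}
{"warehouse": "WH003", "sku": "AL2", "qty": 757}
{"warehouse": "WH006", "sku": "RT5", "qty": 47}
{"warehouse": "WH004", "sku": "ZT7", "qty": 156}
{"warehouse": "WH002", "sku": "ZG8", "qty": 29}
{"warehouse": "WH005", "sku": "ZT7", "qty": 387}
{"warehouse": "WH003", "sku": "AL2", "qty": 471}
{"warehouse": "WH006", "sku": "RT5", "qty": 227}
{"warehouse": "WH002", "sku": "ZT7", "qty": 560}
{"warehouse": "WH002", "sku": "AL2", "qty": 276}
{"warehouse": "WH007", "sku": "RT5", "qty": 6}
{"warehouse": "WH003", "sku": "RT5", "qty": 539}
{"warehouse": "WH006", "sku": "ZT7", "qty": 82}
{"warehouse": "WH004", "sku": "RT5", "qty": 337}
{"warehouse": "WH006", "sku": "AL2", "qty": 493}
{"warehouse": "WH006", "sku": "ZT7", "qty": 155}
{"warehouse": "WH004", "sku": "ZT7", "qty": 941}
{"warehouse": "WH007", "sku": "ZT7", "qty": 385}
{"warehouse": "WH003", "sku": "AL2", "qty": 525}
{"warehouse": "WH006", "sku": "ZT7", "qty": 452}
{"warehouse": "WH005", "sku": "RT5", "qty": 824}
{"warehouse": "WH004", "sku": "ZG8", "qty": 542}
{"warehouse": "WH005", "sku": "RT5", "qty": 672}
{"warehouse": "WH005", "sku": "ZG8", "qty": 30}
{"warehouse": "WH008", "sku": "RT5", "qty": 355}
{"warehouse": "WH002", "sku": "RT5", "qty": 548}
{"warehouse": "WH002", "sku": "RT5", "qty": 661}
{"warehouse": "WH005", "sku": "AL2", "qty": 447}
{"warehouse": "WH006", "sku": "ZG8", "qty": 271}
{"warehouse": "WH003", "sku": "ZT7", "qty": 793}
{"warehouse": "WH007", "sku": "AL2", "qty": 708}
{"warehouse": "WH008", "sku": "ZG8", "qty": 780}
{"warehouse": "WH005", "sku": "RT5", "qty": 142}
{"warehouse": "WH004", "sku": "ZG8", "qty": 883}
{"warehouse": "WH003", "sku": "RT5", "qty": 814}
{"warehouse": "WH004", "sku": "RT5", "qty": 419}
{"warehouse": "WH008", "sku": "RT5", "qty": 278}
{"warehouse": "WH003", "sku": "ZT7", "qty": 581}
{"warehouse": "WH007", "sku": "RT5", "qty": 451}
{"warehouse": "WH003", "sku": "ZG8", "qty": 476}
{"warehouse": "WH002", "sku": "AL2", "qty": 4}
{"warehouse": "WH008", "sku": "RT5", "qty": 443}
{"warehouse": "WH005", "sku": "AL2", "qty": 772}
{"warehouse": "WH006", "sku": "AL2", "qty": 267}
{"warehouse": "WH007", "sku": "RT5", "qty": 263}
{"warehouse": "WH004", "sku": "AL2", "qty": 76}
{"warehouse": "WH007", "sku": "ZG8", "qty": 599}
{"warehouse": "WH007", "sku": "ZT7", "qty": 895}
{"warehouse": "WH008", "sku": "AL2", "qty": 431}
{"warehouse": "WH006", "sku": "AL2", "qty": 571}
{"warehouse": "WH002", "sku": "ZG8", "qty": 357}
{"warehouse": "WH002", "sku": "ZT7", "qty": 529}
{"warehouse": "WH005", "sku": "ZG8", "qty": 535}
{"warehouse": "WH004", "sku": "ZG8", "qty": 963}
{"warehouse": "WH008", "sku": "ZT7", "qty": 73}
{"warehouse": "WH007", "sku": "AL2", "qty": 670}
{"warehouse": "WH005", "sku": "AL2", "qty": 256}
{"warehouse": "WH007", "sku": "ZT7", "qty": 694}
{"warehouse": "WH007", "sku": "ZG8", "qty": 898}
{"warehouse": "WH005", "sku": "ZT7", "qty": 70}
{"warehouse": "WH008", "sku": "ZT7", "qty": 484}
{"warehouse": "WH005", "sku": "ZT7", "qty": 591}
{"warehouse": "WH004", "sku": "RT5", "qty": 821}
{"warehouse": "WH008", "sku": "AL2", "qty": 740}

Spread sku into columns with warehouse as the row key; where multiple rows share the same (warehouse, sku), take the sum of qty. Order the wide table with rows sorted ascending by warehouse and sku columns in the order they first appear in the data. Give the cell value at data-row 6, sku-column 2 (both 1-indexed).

With rows sorted ascending by warehouse, row 6 is warehouse=WH007. sku columns in first-appearance order: ZG8, RT5, ZT7, AL2; column 2 is RT5.
Long rows with warehouse=WH007, sku=RT5: 6 + 451 + 263 = 720.

720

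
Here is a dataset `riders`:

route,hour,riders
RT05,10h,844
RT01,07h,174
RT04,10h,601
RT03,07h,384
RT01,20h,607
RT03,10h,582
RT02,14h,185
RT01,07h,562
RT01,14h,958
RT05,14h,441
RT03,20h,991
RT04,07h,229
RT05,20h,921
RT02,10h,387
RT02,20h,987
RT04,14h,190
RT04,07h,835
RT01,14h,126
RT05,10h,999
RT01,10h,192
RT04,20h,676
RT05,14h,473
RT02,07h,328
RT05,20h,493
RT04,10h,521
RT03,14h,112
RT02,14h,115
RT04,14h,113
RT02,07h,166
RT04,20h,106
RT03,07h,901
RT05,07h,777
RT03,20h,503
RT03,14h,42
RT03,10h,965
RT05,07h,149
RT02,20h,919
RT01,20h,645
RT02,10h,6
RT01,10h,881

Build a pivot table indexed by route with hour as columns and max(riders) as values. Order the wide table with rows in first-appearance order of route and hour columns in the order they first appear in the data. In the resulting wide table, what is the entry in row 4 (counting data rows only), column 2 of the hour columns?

901

With rows in first-appearance order of route, row 4 is route=RT03. hour columns in first-appearance order: 10h, 07h, 20h, 14h; column 2 is 07h.
Long rows with route=RT03, hour=07h: max(384, 901) = 901.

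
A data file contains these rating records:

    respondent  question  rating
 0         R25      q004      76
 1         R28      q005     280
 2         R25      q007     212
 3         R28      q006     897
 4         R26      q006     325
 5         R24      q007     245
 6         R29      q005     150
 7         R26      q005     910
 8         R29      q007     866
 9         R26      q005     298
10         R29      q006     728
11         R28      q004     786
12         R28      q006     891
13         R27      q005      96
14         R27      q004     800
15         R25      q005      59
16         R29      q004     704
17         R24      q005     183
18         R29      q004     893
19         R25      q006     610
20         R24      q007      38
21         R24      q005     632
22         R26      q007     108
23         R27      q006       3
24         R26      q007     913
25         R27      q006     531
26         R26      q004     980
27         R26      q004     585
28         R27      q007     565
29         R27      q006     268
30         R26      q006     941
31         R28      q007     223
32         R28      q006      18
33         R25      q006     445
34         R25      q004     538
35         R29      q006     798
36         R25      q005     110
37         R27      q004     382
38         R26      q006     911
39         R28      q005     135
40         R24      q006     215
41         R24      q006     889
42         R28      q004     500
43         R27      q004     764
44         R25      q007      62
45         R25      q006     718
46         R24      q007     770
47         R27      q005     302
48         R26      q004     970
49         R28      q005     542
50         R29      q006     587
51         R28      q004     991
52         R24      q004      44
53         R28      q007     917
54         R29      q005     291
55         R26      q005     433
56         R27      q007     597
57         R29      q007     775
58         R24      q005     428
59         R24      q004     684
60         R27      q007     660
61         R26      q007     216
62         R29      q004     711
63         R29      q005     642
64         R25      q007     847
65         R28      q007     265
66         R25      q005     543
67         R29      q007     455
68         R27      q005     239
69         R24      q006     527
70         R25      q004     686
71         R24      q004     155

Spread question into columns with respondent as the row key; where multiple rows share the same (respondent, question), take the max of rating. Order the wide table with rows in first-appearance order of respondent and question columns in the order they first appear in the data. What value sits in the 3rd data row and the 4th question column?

With rows in first-appearance order of respondent, row 3 is respondent=R26. question columns in first-appearance order: q004, q005, q007, q006; column 4 is q006.
Long rows with respondent=R26, question=q006: max(325, 941, 911) = 941.

941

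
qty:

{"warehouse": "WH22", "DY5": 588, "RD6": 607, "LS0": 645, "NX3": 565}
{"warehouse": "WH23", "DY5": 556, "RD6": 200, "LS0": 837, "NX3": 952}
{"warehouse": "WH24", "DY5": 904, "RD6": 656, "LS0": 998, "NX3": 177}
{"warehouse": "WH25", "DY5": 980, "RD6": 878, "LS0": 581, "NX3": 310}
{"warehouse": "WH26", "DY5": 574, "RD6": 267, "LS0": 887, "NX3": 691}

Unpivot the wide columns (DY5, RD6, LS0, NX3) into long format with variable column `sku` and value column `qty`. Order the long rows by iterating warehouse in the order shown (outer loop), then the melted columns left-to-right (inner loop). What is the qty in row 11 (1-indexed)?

20 rows total (5 × 4). Row 11: index ⌊(11-1)/4⌋ = 2 into warehouse → WH24; (11-1) mod 4 = 2 into the melted columns → LS0.
So row 11 is (WH24, LS0, 998); qty = 998.

998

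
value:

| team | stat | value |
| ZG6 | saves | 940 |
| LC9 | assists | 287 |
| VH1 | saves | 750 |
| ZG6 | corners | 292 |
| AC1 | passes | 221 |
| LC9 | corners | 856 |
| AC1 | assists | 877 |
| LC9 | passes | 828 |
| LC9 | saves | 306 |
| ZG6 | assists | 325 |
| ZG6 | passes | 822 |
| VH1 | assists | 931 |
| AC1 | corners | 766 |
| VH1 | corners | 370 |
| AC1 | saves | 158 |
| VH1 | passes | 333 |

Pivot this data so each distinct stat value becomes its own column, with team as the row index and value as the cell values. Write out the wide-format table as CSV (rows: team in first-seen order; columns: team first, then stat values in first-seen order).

Columns: team plus the 4 distinct stat values (saves, assists, corners, passes).
For example, row ZG6 column saves takes value=940 from the long row (ZG6, saves).

team,saves,assists,corners,passes
ZG6,940,325,292,822
LC9,306,287,856,828
VH1,750,931,370,333
AC1,158,877,766,221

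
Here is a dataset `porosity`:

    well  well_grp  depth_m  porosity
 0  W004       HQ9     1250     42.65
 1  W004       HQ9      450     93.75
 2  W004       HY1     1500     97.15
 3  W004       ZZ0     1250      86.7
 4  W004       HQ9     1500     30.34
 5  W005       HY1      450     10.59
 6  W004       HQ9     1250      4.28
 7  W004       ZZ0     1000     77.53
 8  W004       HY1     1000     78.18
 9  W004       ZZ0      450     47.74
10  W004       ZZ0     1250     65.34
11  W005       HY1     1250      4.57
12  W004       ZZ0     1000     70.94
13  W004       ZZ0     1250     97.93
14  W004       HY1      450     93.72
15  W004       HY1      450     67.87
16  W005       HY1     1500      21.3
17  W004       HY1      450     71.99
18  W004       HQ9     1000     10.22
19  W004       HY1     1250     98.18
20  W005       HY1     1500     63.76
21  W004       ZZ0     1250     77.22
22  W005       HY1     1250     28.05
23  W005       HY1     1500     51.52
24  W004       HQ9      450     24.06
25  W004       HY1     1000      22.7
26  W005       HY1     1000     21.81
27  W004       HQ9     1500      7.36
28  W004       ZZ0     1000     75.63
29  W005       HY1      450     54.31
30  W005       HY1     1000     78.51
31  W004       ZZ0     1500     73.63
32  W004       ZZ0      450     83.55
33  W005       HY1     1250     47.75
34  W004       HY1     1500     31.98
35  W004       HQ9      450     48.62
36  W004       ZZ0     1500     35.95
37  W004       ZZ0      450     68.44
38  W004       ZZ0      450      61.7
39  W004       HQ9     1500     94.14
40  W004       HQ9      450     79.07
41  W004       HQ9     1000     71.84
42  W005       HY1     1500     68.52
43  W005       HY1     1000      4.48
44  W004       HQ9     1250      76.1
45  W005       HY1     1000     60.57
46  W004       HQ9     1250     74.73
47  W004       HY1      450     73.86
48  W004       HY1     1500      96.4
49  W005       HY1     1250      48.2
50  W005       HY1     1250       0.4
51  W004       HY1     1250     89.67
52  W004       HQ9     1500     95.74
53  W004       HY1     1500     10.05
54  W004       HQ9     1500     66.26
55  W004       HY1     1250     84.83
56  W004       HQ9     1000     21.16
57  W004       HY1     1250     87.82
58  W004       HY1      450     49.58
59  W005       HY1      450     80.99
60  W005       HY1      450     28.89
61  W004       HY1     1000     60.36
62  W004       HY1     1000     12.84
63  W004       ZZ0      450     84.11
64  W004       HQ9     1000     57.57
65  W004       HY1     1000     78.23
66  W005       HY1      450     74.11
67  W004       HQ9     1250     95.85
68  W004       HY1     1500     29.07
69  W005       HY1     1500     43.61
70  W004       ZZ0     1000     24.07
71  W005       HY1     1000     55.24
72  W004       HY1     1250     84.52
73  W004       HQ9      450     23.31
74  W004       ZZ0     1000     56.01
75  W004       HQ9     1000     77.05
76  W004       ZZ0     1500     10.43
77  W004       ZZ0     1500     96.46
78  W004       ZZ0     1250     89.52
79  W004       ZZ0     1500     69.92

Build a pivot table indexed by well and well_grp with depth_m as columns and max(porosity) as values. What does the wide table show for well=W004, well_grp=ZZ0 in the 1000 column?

Rows with well=W004, well_grp=ZZ0 and depth_m=1000: porosity values are 77.53, 70.94, 75.63, 24.07, 56.01.
max(77.53, 70.94, 75.63, 24.07, 56.01) = 77.53.

77.53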